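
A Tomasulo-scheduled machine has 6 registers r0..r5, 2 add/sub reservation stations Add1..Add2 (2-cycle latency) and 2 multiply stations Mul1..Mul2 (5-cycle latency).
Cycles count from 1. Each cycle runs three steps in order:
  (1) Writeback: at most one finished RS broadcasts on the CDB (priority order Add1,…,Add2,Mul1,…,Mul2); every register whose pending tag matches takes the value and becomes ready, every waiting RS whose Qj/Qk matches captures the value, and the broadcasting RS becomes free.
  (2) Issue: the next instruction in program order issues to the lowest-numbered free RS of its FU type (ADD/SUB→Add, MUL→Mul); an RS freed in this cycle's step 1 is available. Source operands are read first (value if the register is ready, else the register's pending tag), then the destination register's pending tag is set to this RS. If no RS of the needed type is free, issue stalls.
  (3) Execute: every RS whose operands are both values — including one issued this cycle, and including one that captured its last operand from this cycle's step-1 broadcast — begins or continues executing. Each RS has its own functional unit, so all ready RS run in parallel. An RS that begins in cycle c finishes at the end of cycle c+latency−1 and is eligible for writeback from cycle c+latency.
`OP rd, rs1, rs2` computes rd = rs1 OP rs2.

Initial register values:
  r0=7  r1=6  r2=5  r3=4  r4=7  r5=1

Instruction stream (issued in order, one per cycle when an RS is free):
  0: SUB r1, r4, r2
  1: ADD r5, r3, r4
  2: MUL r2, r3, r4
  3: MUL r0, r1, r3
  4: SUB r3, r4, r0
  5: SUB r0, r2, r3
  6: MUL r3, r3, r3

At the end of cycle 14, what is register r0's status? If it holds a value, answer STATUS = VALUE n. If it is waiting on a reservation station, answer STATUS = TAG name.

  c1: issue SUB r1<-Add1  regs: r0:7,r1:Add1,r2:5,r3:4,r4:7,r5:1
  c2: issue ADD r5<-Add2  regs: r0:7,r1:Add1,r2:5,r3:4,r4:7,r5:Add2
  c3: CDB Add1=2; issue MUL r2<-Mul1  regs: r0:7,r1:2,r2:Mul1,r3:4,r4:7,r5:Add2
  c4: CDB Add2=11; issue MUL r0<-Mul2  regs: r0:Mul2,r1:2,r2:Mul1,r3:4,r4:7,r5:11
  c5: issue SUB r3<-Add1  regs: r0:Mul2,r1:2,r2:Mul1,r3:Add1,r4:7,r5:11
  c6: issue SUB r0<-Add2  regs: r0:Add2,r1:2,r2:Mul1,r3:Add1,r4:7,r5:11
  c7: stall  regs: r0:Add2,r1:2,r2:Mul1,r3:Add1,r4:7,r5:11
  c8: CDB Mul1=28; issue MUL r3<-Mul1  regs: r0:Add2,r1:2,r2:28,r3:Mul1,r4:7,r5:11
  c9: CDB Mul2=8  regs: r0:Add2,r1:2,r2:28,r3:Mul1,r4:7,r5:11
  c10: -  regs: r0:Add2,r1:2,r2:28,r3:Mul1,r4:7,r5:11
  c11: CDB Add1=-1  regs: r0:Add2,r1:2,r2:28,r3:Mul1,r4:7,r5:11
  c12: -  regs: r0:Add2,r1:2,r2:28,r3:Mul1,r4:7,r5:11
  c13: CDB Add2=29  regs: r0:29,r1:2,r2:28,r3:Mul1,r4:7,r5:11
  c14: -  regs: r0:29,r1:2,r2:28,r3:Mul1,r4:7,r5:11

STATUS = VALUE 29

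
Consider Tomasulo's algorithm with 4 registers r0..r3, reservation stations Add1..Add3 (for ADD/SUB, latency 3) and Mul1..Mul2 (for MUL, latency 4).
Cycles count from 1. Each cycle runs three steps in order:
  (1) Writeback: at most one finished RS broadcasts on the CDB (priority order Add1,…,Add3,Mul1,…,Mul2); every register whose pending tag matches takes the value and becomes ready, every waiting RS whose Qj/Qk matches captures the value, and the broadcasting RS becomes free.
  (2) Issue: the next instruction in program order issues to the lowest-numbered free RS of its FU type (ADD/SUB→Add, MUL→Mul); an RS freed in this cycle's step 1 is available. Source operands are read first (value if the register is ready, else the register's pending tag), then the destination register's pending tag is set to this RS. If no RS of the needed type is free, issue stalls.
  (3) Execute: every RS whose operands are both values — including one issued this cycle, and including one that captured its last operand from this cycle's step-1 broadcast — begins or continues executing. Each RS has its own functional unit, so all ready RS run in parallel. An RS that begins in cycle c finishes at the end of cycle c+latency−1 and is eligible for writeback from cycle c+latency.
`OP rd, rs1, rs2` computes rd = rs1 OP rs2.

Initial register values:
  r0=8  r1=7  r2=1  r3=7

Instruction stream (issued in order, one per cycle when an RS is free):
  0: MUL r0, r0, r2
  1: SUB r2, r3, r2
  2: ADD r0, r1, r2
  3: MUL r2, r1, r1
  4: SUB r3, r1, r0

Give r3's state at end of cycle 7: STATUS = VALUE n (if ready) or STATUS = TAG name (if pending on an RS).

cycle 1: issue MUL r0<-Mul1 // r0:Mul1,r1:7,r2:1,r3:7
cycle 2: issue SUB r2<-Add1 // r0:Mul1,r1:7,r2:Add1,r3:7
cycle 3: issue ADD r0<-Add2 // r0:Add2,r1:7,r2:Add1,r3:7
cycle 4: issue MUL r2<-Mul2 // r0:Add2,r1:7,r2:Mul2,r3:7
cycle 5: CDB Add1=6; issue SUB r3<-Add1 // r0:Add2,r1:7,r2:Mul2,r3:Add1
cycle 6: CDB Mul1=8 // r0:Add2,r1:7,r2:Mul2,r3:Add1
cycle 7: - // r0:Add2,r1:7,r2:Mul2,r3:Add1

STATUS = TAG Add1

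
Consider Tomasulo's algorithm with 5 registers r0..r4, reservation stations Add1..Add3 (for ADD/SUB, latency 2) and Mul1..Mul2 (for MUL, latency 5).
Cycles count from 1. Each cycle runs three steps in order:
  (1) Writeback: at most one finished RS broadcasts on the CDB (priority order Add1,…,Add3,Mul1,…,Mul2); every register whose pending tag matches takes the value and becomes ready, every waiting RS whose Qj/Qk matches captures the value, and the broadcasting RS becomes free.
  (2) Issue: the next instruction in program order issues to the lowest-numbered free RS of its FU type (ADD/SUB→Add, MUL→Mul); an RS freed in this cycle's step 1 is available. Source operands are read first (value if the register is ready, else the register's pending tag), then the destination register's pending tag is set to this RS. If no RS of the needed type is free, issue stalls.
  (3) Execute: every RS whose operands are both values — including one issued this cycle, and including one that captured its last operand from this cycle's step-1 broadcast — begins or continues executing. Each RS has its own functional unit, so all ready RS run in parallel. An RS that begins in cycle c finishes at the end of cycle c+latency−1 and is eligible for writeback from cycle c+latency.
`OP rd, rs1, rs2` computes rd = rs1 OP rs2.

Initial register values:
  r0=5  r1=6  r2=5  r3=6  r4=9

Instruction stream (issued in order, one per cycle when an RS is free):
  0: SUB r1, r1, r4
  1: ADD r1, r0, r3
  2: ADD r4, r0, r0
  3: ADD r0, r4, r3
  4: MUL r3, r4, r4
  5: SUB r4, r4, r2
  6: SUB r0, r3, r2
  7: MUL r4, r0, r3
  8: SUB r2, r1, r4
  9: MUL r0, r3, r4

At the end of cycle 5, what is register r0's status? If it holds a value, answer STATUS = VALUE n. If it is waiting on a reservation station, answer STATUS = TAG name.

STATUS = TAG Add2

cycle 1: issue SUB r1<-Add1 // r0:5,r1:Add1,r2:5,r3:6,r4:9
cycle 2: issue ADD r1<-Add2 // r0:5,r1:Add2,r2:5,r3:6,r4:9
cycle 3: CDB Add1=-3; issue ADD r4<-Add1 // r0:5,r1:Add2,r2:5,r3:6,r4:Add1
cycle 4: CDB Add2=11; issue ADD r0<-Add2 // r0:Add2,r1:11,r2:5,r3:6,r4:Add1
cycle 5: CDB Add1=10; issue MUL r3<-Mul1 // r0:Add2,r1:11,r2:5,r3:Mul1,r4:10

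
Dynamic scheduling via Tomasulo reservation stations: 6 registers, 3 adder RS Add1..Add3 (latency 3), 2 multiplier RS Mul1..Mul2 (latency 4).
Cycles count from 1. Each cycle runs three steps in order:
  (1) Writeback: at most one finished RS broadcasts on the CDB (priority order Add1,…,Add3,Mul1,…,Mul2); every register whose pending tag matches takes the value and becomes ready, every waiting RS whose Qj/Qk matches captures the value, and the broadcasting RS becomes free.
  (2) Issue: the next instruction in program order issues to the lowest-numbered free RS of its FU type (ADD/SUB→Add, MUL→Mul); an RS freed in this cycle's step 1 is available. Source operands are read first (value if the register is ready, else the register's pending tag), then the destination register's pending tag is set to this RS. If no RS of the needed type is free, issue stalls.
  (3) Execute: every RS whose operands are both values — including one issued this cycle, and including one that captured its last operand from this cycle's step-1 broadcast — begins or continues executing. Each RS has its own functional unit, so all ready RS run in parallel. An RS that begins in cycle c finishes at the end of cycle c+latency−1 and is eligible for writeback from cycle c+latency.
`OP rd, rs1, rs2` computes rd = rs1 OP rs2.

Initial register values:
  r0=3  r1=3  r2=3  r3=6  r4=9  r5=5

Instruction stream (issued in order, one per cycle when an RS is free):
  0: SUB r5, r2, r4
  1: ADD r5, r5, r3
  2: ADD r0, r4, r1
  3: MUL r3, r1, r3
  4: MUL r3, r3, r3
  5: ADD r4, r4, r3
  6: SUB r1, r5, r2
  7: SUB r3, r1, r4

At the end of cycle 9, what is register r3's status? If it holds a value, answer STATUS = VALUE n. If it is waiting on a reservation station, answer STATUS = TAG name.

  c1: issue SUB r5<-Add1  regs: r0:3,r1:3,r2:3,r3:6,r4:9,r5:Add1
  c2: issue ADD r5<-Add2  regs: r0:3,r1:3,r2:3,r3:6,r4:9,r5:Add2
  c3: issue ADD r0<-Add3  regs: r0:Add3,r1:3,r2:3,r3:6,r4:9,r5:Add2
  c4: CDB Add1=-6; issue MUL r3<-Mul1  regs: r0:Add3,r1:3,r2:3,r3:Mul1,r4:9,r5:Add2
  c5: issue MUL r3<-Mul2  regs: r0:Add3,r1:3,r2:3,r3:Mul2,r4:9,r5:Add2
  c6: CDB Add3=12; issue ADD r4<-Add1  regs: r0:12,r1:3,r2:3,r3:Mul2,r4:Add1,r5:Add2
  c7: CDB Add2=0; issue SUB r1<-Add2  regs: r0:12,r1:Add2,r2:3,r3:Mul2,r4:Add1,r5:0
  c8: CDB Mul1=18; issue SUB r3<-Add3  regs: r0:12,r1:Add2,r2:3,r3:Add3,r4:Add1,r5:0
  c9: -  regs: r0:12,r1:Add2,r2:3,r3:Add3,r4:Add1,r5:0

STATUS = TAG Add3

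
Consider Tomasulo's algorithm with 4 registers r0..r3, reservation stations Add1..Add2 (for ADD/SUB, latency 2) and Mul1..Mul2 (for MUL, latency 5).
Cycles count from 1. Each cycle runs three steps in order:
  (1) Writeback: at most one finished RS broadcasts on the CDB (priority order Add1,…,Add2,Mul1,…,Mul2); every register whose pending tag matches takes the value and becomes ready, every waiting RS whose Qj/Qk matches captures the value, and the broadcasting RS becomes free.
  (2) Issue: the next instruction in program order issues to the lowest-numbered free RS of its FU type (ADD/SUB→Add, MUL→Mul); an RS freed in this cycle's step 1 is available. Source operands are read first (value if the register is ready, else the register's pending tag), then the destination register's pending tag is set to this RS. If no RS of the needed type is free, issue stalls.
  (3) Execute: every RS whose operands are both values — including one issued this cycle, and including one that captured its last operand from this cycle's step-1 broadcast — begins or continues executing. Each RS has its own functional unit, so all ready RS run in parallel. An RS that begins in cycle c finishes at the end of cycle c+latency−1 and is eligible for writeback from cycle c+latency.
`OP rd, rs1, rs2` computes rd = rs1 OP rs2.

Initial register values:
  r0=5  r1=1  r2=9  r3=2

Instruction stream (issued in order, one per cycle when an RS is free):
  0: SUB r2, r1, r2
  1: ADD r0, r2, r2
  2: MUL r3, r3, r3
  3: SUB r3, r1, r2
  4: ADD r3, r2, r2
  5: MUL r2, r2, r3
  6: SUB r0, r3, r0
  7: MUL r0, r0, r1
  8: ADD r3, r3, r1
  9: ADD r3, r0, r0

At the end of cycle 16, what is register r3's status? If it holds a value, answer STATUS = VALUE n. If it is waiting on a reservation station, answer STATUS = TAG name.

STATUS = VALUE 0

cycle 1: issue SUB r2<-Add1 // r0:5,r1:1,r2:Add1,r3:2
cycle 2: issue ADD r0<-Add2 // r0:Add2,r1:1,r2:Add1,r3:2
cycle 3: CDB Add1=-8; issue MUL r3<-Mul1 // r0:Add2,r1:1,r2:-8,r3:Mul1
cycle 4: issue SUB r3<-Add1 // r0:Add2,r1:1,r2:-8,r3:Add1
cycle 5: CDB Add2=-16; issue ADD r3<-Add2 // r0:-16,r1:1,r2:-8,r3:Add2
cycle 6: CDB Add1=9; issue MUL r2<-Mul2 // r0:-16,r1:1,r2:Mul2,r3:Add2
cycle 7: CDB Add2=-16; issue SUB r0<-Add1 // r0:Add1,r1:1,r2:Mul2,r3:-16
cycle 8: CDB Mul1=4; issue MUL r0<-Mul1 // r0:Mul1,r1:1,r2:Mul2,r3:-16
cycle 9: CDB Add1=0; issue ADD r3<-Add1 // r0:Mul1,r1:1,r2:Mul2,r3:Add1
cycle 10: issue ADD r3<-Add2 // r0:Mul1,r1:1,r2:Mul2,r3:Add2
cycle 11: CDB Add1=-15 // r0:Mul1,r1:1,r2:Mul2,r3:Add2
cycle 12: CDB Mul2=128 // r0:Mul1,r1:1,r2:128,r3:Add2
cycle 13: - // r0:Mul1,r1:1,r2:128,r3:Add2
cycle 14: CDB Mul1=0 // r0:0,r1:1,r2:128,r3:Add2
cycle 15: - // r0:0,r1:1,r2:128,r3:Add2
cycle 16: CDB Add2=0 // r0:0,r1:1,r2:128,r3:0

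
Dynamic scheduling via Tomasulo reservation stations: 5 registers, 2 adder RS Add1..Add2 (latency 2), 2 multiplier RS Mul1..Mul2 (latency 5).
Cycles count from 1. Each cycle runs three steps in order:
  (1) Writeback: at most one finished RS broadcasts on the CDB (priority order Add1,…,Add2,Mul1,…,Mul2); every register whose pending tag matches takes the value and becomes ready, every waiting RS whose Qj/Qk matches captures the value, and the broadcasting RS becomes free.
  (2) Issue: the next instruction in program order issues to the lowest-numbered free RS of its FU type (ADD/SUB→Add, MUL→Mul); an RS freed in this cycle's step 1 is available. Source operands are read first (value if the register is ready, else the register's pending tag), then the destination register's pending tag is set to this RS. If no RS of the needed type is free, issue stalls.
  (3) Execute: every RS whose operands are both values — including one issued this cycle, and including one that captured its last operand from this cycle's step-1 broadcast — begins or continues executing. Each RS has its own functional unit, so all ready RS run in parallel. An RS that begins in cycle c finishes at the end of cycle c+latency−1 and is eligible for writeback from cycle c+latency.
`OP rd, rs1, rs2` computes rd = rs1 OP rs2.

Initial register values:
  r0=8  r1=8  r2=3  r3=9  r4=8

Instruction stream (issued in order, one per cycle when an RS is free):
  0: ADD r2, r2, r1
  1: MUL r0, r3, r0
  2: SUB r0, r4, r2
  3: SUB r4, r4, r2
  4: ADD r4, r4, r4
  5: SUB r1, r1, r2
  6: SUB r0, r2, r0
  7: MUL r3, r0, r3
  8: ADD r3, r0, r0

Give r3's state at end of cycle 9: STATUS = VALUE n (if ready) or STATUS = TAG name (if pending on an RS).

cycle 1: issue ADD r2<-Add1 // r0:8,r1:8,r2:Add1,r3:9,r4:8
cycle 2: issue MUL r0<-Mul1 // r0:Mul1,r1:8,r2:Add1,r3:9,r4:8
cycle 3: CDB Add1=11; issue SUB r0<-Add1 // r0:Add1,r1:8,r2:11,r3:9,r4:8
cycle 4: issue SUB r4<-Add2 // r0:Add1,r1:8,r2:11,r3:9,r4:Add2
cycle 5: CDB Add1=-3; issue ADD r4<-Add1 // r0:-3,r1:8,r2:11,r3:9,r4:Add1
cycle 6: CDB Add2=-3; issue SUB r1<-Add2 // r0:-3,r1:Add2,r2:11,r3:9,r4:Add1
cycle 7: CDB Mul1=72; stall // r0:-3,r1:Add2,r2:11,r3:9,r4:Add1
cycle 8: CDB Add1=-6; issue SUB r0<-Add1 // r0:Add1,r1:Add2,r2:11,r3:9,r4:-6
cycle 9: CDB Add2=-3; issue MUL r3<-Mul1 // r0:Add1,r1:-3,r2:11,r3:Mul1,r4:-6

STATUS = TAG Mul1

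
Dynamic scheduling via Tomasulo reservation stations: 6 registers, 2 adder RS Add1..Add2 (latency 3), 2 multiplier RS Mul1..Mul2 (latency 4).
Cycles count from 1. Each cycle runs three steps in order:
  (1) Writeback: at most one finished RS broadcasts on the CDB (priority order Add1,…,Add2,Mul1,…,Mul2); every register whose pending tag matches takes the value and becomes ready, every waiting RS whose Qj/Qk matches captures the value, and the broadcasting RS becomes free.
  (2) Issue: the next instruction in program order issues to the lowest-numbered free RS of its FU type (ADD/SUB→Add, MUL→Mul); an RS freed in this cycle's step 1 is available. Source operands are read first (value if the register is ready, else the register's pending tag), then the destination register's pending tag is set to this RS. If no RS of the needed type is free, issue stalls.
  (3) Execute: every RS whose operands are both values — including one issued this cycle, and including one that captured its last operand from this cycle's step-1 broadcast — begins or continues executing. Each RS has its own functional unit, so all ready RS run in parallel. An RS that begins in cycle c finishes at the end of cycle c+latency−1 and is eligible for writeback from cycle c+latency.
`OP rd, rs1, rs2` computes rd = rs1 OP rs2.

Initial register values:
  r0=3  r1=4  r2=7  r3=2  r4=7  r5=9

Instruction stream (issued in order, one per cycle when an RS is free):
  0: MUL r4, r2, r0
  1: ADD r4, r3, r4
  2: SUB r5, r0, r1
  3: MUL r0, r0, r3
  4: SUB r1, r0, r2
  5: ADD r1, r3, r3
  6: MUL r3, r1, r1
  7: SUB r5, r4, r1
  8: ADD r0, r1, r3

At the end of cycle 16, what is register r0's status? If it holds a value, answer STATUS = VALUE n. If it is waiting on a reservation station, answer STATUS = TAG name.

  c1: issue MUL r4<-Mul1  regs: r0:3,r1:4,r2:7,r3:2,r4:Mul1,r5:9
  c2: issue ADD r4<-Add1  regs: r0:3,r1:4,r2:7,r3:2,r4:Add1,r5:9
  c3: issue SUB r5<-Add2  regs: r0:3,r1:4,r2:7,r3:2,r4:Add1,r5:Add2
  c4: issue MUL r0<-Mul2  regs: r0:Mul2,r1:4,r2:7,r3:2,r4:Add1,r5:Add2
  c5: CDB Mul1=21; stall  regs: r0:Mul2,r1:4,r2:7,r3:2,r4:Add1,r5:Add2
  c6: CDB Add2=-1; issue SUB r1<-Add2  regs: r0:Mul2,r1:Add2,r2:7,r3:2,r4:Add1,r5:-1
  c7: stall  regs: r0:Mul2,r1:Add2,r2:7,r3:2,r4:Add1,r5:-1
  c8: CDB Add1=23; issue ADD r1<-Add1  regs: r0:Mul2,r1:Add1,r2:7,r3:2,r4:23,r5:-1
  c9: CDB Mul2=6; issue MUL r3<-Mul1  regs: r0:6,r1:Add1,r2:7,r3:Mul1,r4:23,r5:-1
  c10: stall  regs: r0:6,r1:Add1,r2:7,r3:Mul1,r4:23,r5:-1
  c11: CDB Add1=4; issue SUB r5<-Add1  regs: r0:6,r1:4,r2:7,r3:Mul1,r4:23,r5:Add1
  c12: CDB Add2=-1; issue ADD r0<-Add2  regs: r0:Add2,r1:4,r2:7,r3:Mul1,r4:23,r5:Add1
  c13: -  regs: r0:Add2,r1:4,r2:7,r3:Mul1,r4:23,r5:Add1
  c14: CDB Add1=19  regs: r0:Add2,r1:4,r2:7,r3:Mul1,r4:23,r5:19
  c15: CDB Mul1=16  regs: r0:Add2,r1:4,r2:7,r3:16,r4:23,r5:19
  c16: -  regs: r0:Add2,r1:4,r2:7,r3:16,r4:23,r5:19

STATUS = TAG Add2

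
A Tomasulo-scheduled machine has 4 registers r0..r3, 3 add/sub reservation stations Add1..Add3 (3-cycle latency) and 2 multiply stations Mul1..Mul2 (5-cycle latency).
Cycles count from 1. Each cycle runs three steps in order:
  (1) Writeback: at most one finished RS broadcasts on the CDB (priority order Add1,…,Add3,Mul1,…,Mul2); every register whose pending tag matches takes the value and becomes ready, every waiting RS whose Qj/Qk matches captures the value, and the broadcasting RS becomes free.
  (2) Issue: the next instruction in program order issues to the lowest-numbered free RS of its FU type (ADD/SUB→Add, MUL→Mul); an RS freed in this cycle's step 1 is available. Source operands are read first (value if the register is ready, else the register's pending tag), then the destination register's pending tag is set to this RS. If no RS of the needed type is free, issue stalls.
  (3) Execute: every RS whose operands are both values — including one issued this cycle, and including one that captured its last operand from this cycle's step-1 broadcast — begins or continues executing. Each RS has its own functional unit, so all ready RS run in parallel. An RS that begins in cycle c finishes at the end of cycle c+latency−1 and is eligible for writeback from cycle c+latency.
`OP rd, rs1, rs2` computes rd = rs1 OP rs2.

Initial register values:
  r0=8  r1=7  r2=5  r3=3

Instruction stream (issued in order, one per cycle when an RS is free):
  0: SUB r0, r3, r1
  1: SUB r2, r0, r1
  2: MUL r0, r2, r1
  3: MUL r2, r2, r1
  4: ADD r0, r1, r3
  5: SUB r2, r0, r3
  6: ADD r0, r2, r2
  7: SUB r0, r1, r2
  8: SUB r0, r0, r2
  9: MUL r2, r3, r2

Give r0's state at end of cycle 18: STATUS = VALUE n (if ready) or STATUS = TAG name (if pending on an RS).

STATUS = VALUE -7

cycle 1: issue SUB r0<-Add1 // r0:Add1,r1:7,r2:5,r3:3
cycle 2: issue SUB r2<-Add2 // r0:Add1,r1:7,r2:Add2,r3:3
cycle 3: issue MUL r0<-Mul1 // r0:Mul1,r1:7,r2:Add2,r3:3
cycle 4: CDB Add1=-4; issue MUL r2<-Mul2 // r0:Mul1,r1:7,r2:Mul2,r3:3
cycle 5: issue ADD r0<-Add1 // r0:Add1,r1:7,r2:Mul2,r3:3
cycle 6: issue SUB r2<-Add3 // r0:Add1,r1:7,r2:Add3,r3:3
cycle 7: CDB Add2=-11; issue ADD r0<-Add2 // r0:Add2,r1:7,r2:Add3,r3:3
cycle 8: CDB Add1=10; issue SUB r0<-Add1 // r0:Add1,r1:7,r2:Add3,r3:3
cycle 9: stall // r0:Add1,r1:7,r2:Add3,r3:3
cycle 10: stall // r0:Add1,r1:7,r2:Add3,r3:3
cycle 11: CDB Add3=7; issue SUB r0<-Add3 // r0:Add3,r1:7,r2:7,r3:3
cycle 12: CDB Mul1=-77; issue MUL r2<-Mul1 // r0:Add3,r1:7,r2:Mul1,r3:3
cycle 13: CDB Mul2=-77 // r0:Add3,r1:7,r2:Mul1,r3:3
cycle 14: CDB Add1=0 // r0:Add3,r1:7,r2:Mul1,r3:3
cycle 15: CDB Add2=14 // r0:Add3,r1:7,r2:Mul1,r3:3
cycle 16: - // r0:Add3,r1:7,r2:Mul1,r3:3
cycle 17: CDB Add3=-7 // r0:-7,r1:7,r2:Mul1,r3:3
cycle 18: CDB Mul1=21 // r0:-7,r1:7,r2:21,r3:3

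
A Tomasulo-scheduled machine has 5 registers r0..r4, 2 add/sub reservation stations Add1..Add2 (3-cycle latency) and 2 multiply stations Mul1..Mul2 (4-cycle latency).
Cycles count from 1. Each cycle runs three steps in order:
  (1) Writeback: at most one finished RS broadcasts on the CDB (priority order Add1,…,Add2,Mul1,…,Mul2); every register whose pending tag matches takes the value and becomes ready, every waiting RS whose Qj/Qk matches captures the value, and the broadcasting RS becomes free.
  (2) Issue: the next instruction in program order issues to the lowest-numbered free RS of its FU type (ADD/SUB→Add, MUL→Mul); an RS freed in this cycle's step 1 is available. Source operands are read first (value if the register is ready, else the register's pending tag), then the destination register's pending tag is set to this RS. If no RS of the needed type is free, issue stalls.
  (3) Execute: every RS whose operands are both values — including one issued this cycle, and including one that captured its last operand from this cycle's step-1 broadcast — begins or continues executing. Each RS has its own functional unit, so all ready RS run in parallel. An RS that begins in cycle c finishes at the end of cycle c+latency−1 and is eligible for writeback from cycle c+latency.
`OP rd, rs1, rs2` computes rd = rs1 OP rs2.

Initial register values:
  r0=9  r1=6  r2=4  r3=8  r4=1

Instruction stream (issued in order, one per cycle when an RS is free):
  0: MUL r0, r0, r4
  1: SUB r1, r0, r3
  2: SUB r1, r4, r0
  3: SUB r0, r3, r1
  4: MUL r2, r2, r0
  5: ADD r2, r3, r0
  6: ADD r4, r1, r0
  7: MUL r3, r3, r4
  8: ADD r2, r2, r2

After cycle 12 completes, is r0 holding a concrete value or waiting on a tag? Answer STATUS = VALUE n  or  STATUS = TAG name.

STATUS = VALUE 16

  c1: issue MUL r0<-Mul1  regs: r0:Mul1,r1:6,r2:4,r3:8,r4:1
  c2: issue SUB r1<-Add1  regs: r0:Mul1,r1:Add1,r2:4,r3:8,r4:1
  c3: issue SUB r1<-Add2  regs: r0:Mul1,r1:Add2,r2:4,r3:8,r4:1
  c4: stall  regs: r0:Mul1,r1:Add2,r2:4,r3:8,r4:1
  c5: CDB Mul1=9; stall  regs: r0:9,r1:Add2,r2:4,r3:8,r4:1
  c6: stall  regs: r0:9,r1:Add2,r2:4,r3:8,r4:1
  c7: stall  regs: r0:9,r1:Add2,r2:4,r3:8,r4:1
  c8: CDB Add1=1; issue SUB r0<-Add1  regs: r0:Add1,r1:Add2,r2:4,r3:8,r4:1
  c9: CDB Add2=-8; issue MUL r2<-Mul1  regs: r0:Add1,r1:-8,r2:Mul1,r3:8,r4:1
  c10: issue ADD r2<-Add2  regs: r0:Add1,r1:-8,r2:Add2,r3:8,r4:1
  c11: stall  regs: r0:Add1,r1:-8,r2:Add2,r3:8,r4:1
  c12: CDB Add1=16; issue ADD r4<-Add1  regs: r0:16,r1:-8,r2:Add2,r3:8,r4:Add1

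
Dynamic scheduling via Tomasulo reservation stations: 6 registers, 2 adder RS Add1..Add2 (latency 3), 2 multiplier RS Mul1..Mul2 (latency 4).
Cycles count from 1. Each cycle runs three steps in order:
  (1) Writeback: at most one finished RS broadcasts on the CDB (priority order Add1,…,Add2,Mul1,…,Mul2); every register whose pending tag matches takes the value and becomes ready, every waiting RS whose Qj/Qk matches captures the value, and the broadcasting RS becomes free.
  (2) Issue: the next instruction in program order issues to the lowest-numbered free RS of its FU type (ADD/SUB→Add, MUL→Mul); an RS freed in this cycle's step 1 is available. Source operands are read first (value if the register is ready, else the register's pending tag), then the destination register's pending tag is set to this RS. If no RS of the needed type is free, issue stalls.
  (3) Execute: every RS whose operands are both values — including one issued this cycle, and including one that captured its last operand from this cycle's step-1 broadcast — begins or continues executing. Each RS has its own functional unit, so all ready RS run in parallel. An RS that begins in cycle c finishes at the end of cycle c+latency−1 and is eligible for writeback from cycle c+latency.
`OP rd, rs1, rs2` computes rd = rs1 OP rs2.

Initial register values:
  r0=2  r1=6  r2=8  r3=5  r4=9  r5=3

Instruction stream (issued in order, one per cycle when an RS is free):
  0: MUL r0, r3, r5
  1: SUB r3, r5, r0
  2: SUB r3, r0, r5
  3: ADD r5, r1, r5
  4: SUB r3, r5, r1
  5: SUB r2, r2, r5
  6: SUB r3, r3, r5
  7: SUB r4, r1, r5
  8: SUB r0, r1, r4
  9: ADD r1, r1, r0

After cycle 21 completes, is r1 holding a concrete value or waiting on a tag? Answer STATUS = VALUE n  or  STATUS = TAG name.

cycle 1: issue MUL r0<-Mul1 // r0:Mul1,r1:6,r2:8,r3:5,r4:9,r5:3
cycle 2: issue SUB r3<-Add1 // r0:Mul1,r1:6,r2:8,r3:Add1,r4:9,r5:3
cycle 3: issue SUB r3<-Add2 // r0:Mul1,r1:6,r2:8,r3:Add2,r4:9,r5:3
cycle 4: stall // r0:Mul1,r1:6,r2:8,r3:Add2,r4:9,r5:3
cycle 5: CDB Mul1=15; stall // r0:15,r1:6,r2:8,r3:Add2,r4:9,r5:3
cycle 6: stall // r0:15,r1:6,r2:8,r3:Add2,r4:9,r5:3
cycle 7: stall // r0:15,r1:6,r2:8,r3:Add2,r4:9,r5:3
cycle 8: CDB Add1=-12; issue ADD r5<-Add1 // r0:15,r1:6,r2:8,r3:Add2,r4:9,r5:Add1
cycle 9: CDB Add2=12; issue SUB r3<-Add2 // r0:15,r1:6,r2:8,r3:Add2,r4:9,r5:Add1
cycle 10: stall // r0:15,r1:6,r2:8,r3:Add2,r4:9,r5:Add1
cycle 11: CDB Add1=9; issue SUB r2<-Add1 // r0:15,r1:6,r2:Add1,r3:Add2,r4:9,r5:9
cycle 12: stall // r0:15,r1:6,r2:Add1,r3:Add2,r4:9,r5:9
cycle 13: stall // r0:15,r1:6,r2:Add1,r3:Add2,r4:9,r5:9
cycle 14: CDB Add1=-1; issue SUB r3<-Add1 // r0:15,r1:6,r2:-1,r3:Add1,r4:9,r5:9
cycle 15: CDB Add2=3; issue SUB r4<-Add2 // r0:15,r1:6,r2:-1,r3:Add1,r4:Add2,r5:9
cycle 16: stall // r0:15,r1:6,r2:-1,r3:Add1,r4:Add2,r5:9
cycle 17: stall // r0:15,r1:6,r2:-1,r3:Add1,r4:Add2,r5:9
cycle 18: CDB Add1=-6; issue SUB r0<-Add1 // r0:Add1,r1:6,r2:-1,r3:-6,r4:Add2,r5:9
cycle 19: CDB Add2=-3; issue ADD r1<-Add2 // r0:Add1,r1:Add2,r2:-1,r3:-6,r4:-3,r5:9
cycle 20: - // r0:Add1,r1:Add2,r2:-1,r3:-6,r4:-3,r5:9
cycle 21: - // r0:Add1,r1:Add2,r2:-1,r3:-6,r4:-3,r5:9

STATUS = TAG Add2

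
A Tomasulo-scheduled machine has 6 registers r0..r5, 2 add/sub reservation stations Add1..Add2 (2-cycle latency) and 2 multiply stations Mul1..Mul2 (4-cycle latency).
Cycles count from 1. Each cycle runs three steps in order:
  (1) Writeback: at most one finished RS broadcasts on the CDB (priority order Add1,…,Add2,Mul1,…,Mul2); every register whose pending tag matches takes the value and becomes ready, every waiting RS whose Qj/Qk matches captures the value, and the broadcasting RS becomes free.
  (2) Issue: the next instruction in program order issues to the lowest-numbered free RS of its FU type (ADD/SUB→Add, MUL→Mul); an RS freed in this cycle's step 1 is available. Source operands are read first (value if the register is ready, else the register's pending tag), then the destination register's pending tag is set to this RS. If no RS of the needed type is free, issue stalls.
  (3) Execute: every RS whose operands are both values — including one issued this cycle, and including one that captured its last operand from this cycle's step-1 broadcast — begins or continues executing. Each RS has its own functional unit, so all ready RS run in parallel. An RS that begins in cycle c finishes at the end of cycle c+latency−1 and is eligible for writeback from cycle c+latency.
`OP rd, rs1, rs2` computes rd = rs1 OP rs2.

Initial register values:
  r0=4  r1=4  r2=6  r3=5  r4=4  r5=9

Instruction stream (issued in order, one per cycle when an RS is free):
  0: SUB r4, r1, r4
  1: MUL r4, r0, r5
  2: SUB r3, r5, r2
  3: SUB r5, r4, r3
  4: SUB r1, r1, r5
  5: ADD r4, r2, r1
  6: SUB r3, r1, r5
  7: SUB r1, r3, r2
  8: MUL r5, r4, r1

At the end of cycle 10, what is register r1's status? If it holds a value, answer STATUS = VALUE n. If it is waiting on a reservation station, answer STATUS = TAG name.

  c1: issue SUB r4<-Add1  regs: r0:4,r1:4,r2:6,r3:5,r4:Add1,r5:9
  c2: issue MUL r4<-Mul1  regs: r0:4,r1:4,r2:6,r3:5,r4:Mul1,r5:9
  c3: CDB Add1=0; issue SUB r3<-Add1  regs: r0:4,r1:4,r2:6,r3:Add1,r4:Mul1,r5:9
  c4: issue SUB r5<-Add2  regs: r0:4,r1:4,r2:6,r3:Add1,r4:Mul1,r5:Add2
  c5: CDB Add1=3; issue SUB r1<-Add1  regs: r0:4,r1:Add1,r2:6,r3:3,r4:Mul1,r5:Add2
  c6: CDB Mul1=36; stall  regs: r0:4,r1:Add1,r2:6,r3:3,r4:36,r5:Add2
  c7: stall  regs: r0:4,r1:Add1,r2:6,r3:3,r4:36,r5:Add2
  c8: CDB Add2=33; issue ADD r4<-Add2  regs: r0:4,r1:Add1,r2:6,r3:3,r4:Add2,r5:33
  c9: stall  regs: r0:4,r1:Add1,r2:6,r3:3,r4:Add2,r5:33
  c10: CDB Add1=-29; issue SUB r3<-Add1  regs: r0:4,r1:-29,r2:6,r3:Add1,r4:Add2,r5:33

STATUS = VALUE -29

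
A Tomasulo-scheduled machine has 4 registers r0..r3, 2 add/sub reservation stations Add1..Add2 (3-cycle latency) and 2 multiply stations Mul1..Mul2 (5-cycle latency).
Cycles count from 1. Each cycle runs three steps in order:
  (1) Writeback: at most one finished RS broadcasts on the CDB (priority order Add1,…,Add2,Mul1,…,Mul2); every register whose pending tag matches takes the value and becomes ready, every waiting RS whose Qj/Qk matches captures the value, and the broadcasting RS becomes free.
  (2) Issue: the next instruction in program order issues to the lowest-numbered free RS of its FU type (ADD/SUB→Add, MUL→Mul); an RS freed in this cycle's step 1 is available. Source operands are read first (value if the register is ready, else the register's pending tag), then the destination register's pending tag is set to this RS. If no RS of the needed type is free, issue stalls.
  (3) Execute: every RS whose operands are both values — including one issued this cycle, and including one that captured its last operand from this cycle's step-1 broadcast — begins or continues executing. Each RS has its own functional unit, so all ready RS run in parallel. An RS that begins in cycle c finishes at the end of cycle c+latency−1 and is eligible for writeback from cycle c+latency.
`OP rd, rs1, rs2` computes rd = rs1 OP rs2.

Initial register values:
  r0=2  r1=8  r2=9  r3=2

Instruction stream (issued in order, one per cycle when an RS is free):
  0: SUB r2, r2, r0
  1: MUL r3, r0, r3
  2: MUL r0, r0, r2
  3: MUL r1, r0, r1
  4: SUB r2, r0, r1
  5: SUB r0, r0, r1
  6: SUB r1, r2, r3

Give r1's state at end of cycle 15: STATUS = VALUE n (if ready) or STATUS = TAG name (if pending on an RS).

  c1: issue SUB r2<-Add1  regs: r0:2,r1:8,r2:Add1,r3:2
  c2: issue MUL r3<-Mul1  regs: r0:2,r1:8,r2:Add1,r3:Mul1
  c3: issue MUL r0<-Mul2  regs: r0:Mul2,r1:8,r2:Add1,r3:Mul1
  c4: CDB Add1=7; stall  regs: r0:Mul2,r1:8,r2:7,r3:Mul1
  c5: stall  regs: r0:Mul2,r1:8,r2:7,r3:Mul1
  c6: stall  regs: r0:Mul2,r1:8,r2:7,r3:Mul1
  c7: CDB Mul1=4; issue MUL r1<-Mul1  regs: r0:Mul2,r1:Mul1,r2:7,r3:4
  c8: issue SUB r2<-Add1  regs: r0:Mul2,r1:Mul1,r2:Add1,r3:4
  c9: CDB Mul2=14; issue SUB r0<-Add2  regs: r0:Add2,r1:Mul1,r2:Add1,r3:4
  c10: stall  regs: r0:Add2,r1:Mul1,r2:Add1,r3:4
  c11: stall  regs: r0:Add2,r1:Mul1,r2:Add1,r3:4
  c12: stall  regs: r0:Add2,r1:Mul1,r2:Add1,r3:4
  c13: stall  regs: r0:Add2,r1:Mul1,r2:Add1,r3:4
  c14: CDB Mul1=112; stall  regs: r0:Add2,r1:112,r2:Add1,r3:4
  c15: stall  regs: r0:Add2,r1:112,r2:Add1,r3:4

STATUS = VALUE 112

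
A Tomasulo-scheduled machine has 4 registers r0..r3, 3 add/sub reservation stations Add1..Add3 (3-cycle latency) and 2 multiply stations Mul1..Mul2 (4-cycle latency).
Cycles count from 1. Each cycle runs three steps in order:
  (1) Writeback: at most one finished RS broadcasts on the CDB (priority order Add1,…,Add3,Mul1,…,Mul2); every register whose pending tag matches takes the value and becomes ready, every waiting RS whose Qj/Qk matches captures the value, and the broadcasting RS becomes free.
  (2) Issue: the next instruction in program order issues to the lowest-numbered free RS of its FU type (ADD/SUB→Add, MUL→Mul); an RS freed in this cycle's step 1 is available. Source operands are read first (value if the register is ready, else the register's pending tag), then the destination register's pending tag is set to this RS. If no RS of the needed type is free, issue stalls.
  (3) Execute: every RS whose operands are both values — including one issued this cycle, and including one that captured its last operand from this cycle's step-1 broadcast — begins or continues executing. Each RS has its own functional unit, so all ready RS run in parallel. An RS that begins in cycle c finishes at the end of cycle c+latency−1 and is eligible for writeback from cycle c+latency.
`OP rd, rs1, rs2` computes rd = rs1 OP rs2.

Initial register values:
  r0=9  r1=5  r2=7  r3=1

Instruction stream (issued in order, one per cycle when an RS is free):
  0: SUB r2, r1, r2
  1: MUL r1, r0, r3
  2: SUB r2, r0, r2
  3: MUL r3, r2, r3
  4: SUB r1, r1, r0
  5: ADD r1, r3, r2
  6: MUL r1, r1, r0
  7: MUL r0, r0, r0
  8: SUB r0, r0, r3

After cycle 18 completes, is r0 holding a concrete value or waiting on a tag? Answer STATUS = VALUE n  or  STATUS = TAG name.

c1: issue SUB r2<-Add1 | r0:9,r1:5,r2:Add1,r3:1
c2: issue MUL r1<-Mul1 | r0:9,r1:Mul1,r2:Add1,r3:1
c3: issue SUB r2<-Add2 | r0:9,r1:Mul1,r2:Add2,r3:1
c4: CDB Add1=-2; issue MUL r3<-Mul2 | r0:9,r1:Mul1,r2:Add2,r3:Mul2
c5: issue SUB r1<-Add1 | r0:9,r1:Add1,r2:Add2,r3:Mul2
c6: CDB Mul1=9; issue ADD r1<-Add3 | r0:9,r1:Add3,r2:Add2,r3:Mul2
c7: CDB Add2=11; issue MUL r1<-Mul1 | r0:9,r1:Mul1,r2:11,r3:Mul2
c8: stall | r0:9,r1:Mul1,r2:11,r3:Mul2
c9: CDB Add1=0; stall | r0:9,r1:Mul1,r2:11,r3:Mul2
c10: stall | r0:9,r1:Mul1,r2:11,r3:Mul2
c11: CDB Mul2=11; issue MUL r0<-Mul2 | r0:Mul2,r1:Mul1,r2:11,r3:11
c12: issue SUB r0<-Add1 | r0:Add1,r1:Mul1,r2:11,r3:11
c13: - | r0:Add1,r1:Mul1,r2:11,r3:11
c14: CDB Add3=22 | r0:Add1,r1:Mul1,r2:11,r3:11
c15: CDB Mul2=81 | r0:Add1,r1:Mul1,r2:11,r3:11
c16: - | r0:Add1,r1:Mul1,r2:11,r3:11
c17: - | r0:Add1,r1:Mul1,r2:11,r3:11
c18: CDB Add1=70 | r0:70,r1:Mul1,r2:11,r3:11

STATUS = VALUE 70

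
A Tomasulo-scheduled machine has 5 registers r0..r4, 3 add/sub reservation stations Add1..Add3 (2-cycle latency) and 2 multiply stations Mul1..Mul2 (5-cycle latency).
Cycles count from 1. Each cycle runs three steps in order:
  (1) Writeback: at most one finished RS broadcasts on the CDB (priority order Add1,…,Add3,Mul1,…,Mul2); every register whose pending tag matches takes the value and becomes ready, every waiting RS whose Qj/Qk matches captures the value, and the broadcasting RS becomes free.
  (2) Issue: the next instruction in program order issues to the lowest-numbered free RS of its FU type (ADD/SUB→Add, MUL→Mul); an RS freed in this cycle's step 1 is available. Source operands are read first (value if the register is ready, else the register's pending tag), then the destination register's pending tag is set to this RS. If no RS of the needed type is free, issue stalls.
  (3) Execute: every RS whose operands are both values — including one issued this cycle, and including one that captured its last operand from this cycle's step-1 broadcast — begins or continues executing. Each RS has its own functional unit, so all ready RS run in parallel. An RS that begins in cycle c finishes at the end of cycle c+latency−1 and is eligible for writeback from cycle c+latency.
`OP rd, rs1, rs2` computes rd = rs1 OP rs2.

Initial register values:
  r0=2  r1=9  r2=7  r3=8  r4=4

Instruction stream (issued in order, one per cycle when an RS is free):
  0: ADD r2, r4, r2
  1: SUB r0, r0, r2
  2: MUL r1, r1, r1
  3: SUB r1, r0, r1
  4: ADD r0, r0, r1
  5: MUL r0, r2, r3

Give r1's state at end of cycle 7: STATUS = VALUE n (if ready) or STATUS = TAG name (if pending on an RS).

  c1: issue ADD r2<-Add1  regs: r0:2,r1:9,r2:Add1,r3:8,r4:4
  c2: issue SUB r0<-Add2  regs: r0:Add2,r1:9,r2:Add1,r3:8,r4:4
  c3: CDB Add1=11; issue MUL r1<-Mul1  regs: r0:Add2,r1:Mul1,r2:11,r3:8,r4:4
  c4: issue SUB r1<-Add1  regs: r0:Add2,r1:Add1,r2:11,r3:8,r4:4
  c5: CDB Add2=-9; issue ADD r0<-Add2  regs: r0:Add2,r1:Add1,r2:11,r3:8,r4:4
  c6: issue MUL r0<-Mul2  regs: r0:Mul2,r1:Add1,r2:11,r3:8,r4:4
  c7: -  regs: r0:Mul2,r1:Add1,r2:11,r3:8,r4:4

STATUS = TAG Add1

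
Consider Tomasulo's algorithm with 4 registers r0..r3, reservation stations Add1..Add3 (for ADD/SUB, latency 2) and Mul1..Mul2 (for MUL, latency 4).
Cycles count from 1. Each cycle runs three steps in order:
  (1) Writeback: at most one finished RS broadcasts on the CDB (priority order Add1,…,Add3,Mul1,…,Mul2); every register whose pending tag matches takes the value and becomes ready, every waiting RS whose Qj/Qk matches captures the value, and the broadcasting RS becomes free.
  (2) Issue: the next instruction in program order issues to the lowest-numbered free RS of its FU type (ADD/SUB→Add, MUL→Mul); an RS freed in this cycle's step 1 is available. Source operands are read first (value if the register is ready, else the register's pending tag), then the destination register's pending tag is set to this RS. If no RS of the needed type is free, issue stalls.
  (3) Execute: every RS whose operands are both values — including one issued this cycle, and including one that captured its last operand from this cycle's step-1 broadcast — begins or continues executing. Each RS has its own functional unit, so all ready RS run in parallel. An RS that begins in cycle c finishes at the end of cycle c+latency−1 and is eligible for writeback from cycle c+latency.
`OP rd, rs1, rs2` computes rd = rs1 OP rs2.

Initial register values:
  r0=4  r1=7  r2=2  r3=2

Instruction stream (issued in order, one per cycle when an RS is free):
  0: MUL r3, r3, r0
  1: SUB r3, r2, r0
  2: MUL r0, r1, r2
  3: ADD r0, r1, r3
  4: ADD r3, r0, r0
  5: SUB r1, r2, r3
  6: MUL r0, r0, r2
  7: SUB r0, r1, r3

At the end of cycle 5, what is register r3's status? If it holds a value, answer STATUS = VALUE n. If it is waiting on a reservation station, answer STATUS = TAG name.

c1: issue MUL r3<-Mul1 | r0:4,r1:7,r2:2,r3:Mul1
c2: issue SUB r3<-Add1 | r0:4,r1:7,r2:2,r3:Add1
c3: issue MUL r0<-Mul2 | r0:Mul2,r1:7,r2:2,r3:Add1
c4: CDB Add1=-2; issue ADD r0<-Add1 | r0:Add1,r1:7,r2:2,r3:-2
c5: CDB Mul1=8; issue ADD r3<-Add2 | r0:Add1,r1:7,r2:2,r3:Add2

STATUS = TAG Add2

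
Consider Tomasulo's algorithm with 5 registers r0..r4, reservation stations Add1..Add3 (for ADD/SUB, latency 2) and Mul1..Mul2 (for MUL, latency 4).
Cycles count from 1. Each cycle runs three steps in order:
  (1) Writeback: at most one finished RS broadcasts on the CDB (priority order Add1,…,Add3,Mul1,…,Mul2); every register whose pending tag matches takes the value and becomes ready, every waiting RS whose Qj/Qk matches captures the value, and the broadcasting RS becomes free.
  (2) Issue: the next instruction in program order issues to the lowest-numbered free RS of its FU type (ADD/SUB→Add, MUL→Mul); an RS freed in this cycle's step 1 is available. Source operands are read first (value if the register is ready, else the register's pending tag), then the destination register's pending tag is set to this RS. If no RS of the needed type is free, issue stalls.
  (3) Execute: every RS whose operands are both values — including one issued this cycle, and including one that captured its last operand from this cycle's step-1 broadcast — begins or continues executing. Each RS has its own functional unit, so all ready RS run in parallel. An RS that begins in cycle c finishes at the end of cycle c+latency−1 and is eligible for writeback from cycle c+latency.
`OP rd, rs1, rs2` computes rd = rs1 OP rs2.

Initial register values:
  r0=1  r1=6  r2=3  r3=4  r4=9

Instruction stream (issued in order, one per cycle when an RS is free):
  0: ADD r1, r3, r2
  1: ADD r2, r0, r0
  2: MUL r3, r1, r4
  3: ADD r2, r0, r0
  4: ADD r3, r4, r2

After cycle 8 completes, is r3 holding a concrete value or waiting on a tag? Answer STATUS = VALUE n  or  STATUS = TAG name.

STATUS = VALUE 11

c1: issue ADD r1<-Add1 | r0:1,r1:Add1,r2:3,r3:4,r4:9
c2: issue ADD r2<-Add2 | r0:1,r1:Add1,r2:Add2,r3:4,r4:9
c3: CDB Add1=7; issue MUL r3<-Mul1 | r0:1,r1:7,r2:Add2,r3:Mul1,r4:9
c4: CDB Add2=2; issue ADD r2<-Add1 | r0:1,r1:7,r2:Add1,r3:Mul1,r4:9
c5: issue ADD r3<-Add2 | r0:1,r1:7,r2:Add1,r3:Add2,r4:9
c6: CDB Add1=2 | r0:1,r1:7,r2:2,r3:Add2,r4:9
c7: CDB Mul1=63 | r0:1,r1:7,r2:2,r3:Add2,r4:9
c8: CDB Add2=11 | r0:1,r1:7,r2:2,r3:11,r4:9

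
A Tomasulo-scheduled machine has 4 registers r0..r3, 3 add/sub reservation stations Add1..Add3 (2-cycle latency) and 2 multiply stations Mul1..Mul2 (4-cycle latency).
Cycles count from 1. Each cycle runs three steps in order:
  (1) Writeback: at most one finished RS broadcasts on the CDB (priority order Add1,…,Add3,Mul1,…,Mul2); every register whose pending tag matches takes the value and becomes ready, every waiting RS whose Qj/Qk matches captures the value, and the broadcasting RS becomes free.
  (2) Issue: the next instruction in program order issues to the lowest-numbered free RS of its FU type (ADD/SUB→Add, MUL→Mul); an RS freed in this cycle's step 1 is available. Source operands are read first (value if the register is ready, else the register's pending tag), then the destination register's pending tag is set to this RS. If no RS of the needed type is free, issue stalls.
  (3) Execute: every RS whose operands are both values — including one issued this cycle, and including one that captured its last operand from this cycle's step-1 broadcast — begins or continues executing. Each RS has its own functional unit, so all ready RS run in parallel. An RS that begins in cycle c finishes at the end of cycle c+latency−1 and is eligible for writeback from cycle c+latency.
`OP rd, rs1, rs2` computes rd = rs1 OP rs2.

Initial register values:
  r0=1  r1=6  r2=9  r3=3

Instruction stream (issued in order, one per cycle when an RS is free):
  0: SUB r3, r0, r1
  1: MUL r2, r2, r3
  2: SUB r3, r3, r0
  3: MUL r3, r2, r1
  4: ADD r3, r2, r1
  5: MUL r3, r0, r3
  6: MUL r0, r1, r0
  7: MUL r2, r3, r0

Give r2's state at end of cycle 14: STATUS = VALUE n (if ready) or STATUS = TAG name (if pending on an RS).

cycle 1: issue SUB r3<-Add1 // r0:1,r1:6,r2:9,r3:Add1
cycle 2: issue MUL r2<-Mul1 // r0:1,r1:6,r2:Mul1,r3:Add1
cycle 3: CDB Add1=-5; issue SUB r3<-Add1 // r0:1,r1:6,r2:Mul1,r3:Add1
cycle 4: issue MUL r3<-Mul2 // r0:1,r1:6,r2:Mul1,r3:Mul2
cycle 5: CDB Add1=-6; issue ADD r3<-Add1 // r0:1,r1:6,r2:Mul1,r3:Add1
cycle 6: stall // r0:1,r1:6,r2:Mul1,r3:Add1
cycle 7: CDB Mul1=-45; issue MUL r3<-Mul1 // r0:1,r1:6,r2:-45,r3:Mul1
cycle 8: stall // r0:1,r1:6,r2:-45,r3:Mul1
cycle 9: CDB Add1=-39; stall // r0:1,r1:6,r2:-45,r3:Mul1
cycle 10: stall // r0:1,r1:6,r2:-45,r3:Mul1
cycle 11: CDB Mul2=-270; issue MUL r0<-Mul2 // r0:Mul2,r1:6,r2:-45,r3:Mul1
cycle 12: stall // r0:Mul2,r1:6,r2:-45,r3:Mul1
cycle 13: CDB Mul1=-39; issue MUL r2<-Mul1 // r0:Mul2,r1:6,r2:Mul1,r3:-39
cycle 14: - // r0:Mul2,r1:6,r2:Mul1,r3:-39

STATUS = TAG Mul1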